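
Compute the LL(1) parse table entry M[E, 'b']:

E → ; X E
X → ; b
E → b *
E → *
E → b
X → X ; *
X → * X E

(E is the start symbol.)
E → b *, E → b

To find M[E, 'b'], we find productions for E where 'b' is in the predict set (PREDICT(N → α) = (FIRST(α) \ {ε}) ∪ (FOLLOW(N) if α ⇒* ε)).

E → ; X E: PREDICT = { ';' }
E → b *: PREDICT = { 'b' }
  'b' is in predict set, so this production goes in M[E, 'b']
E → *: PREDICT = { '*' }
E → b: PREDICT = { 'b' }
  'b' is in predict set, so this production goes in M[E, 'b']

M[E, 'b'] = E → b *, E → b  (a multiply-defined cell — the grammar is not LL(1))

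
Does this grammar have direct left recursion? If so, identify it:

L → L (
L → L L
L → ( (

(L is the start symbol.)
Direct left recursion occurs when N → N α for some non-terminal N (the right-hand side begins with the left-hand side itself).

L → L (: LEFT RECURSIVE (starts with L)
L → L L: LEFT RECURSIVE (starts with L)
L → ( (: starts with '('

The grammar has direct left recursion on: L.

Answer: Yes, L is left-recursive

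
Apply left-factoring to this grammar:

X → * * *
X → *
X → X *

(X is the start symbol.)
X → * X'
X' → * *
X' → ε
X → X *

Left-factoring transforms A → αβ₁ | αβ₂ into A → αA' and A' → β₁ | β₂
(α is the longest common prefix among the alternatives). Repeat until
no nonterminal has two alternatives with a common prefix.

Round 1: X has alternatives sharing prefix '*'. Introduce X': X → * X'
  Add: X' → * *
  Add: X' → ε

No remaining common prefixes — done.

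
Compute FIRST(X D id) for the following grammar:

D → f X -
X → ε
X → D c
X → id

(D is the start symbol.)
FIRST sets of the non-terminals involved (from the grammar, by fixed-point iteration):
  FIRST(X) = { 'f', 'id', ε }
  FIRST(D) = { 'f' }

To compute FIRST(X D id), process the symbols left to right:
Symbol X is a non-terminal. Add FIRST(X) \ {ε} = { 'f', 'id' }
X is nullable (ε ∈ FIRST(X)), continue to the next symbol.
Symbol D is a non-terminal. Add FIRST(D) \ {ε} = { 'f' }
D is not nullable (ε ∉ FIRST(D)), so stop here.
FIRST(X D id) = { 'f', 'id' }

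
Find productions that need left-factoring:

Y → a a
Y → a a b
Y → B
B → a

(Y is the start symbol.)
Yes, Y has productions with common prefix 'a a'

Left-factoring is needed when two productions for the same non-terminal
share a common prefix on the right-hand side.

Productions for Y:
  Y → a a
  Y → a a b
  Y → B

Found common prefix 'a a' in productions for Y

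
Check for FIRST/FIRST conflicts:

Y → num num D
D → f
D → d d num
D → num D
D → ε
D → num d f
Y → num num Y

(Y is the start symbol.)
Productions for Y:
  Y → num num D: FIRST = { 'num' }
  Y → num num Y: FIRST = { 'num' }
Productions for D:
  D → f: FIRST = { 'f' }
  D → d d num: FIRST = { 'd' }
  D → num D: FIRST = { 'num' }
  D → ε: FIRST = { ε }
  D → num d f: FIRST = { 'num' }

Conflict for Y: Y → num num D and Y → num num Y
  Overlap: { 'num' }
Conflict for D: D → num D and D → num d f
  Overlap: { 'num' }

Answer: Yes. Y → num num D / Y → num num Y on { 'num' }; D → num D / D → num d f on { 'num' }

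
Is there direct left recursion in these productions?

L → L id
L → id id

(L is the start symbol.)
Yes, L is left-recursive

L → L id: LEFT RECURSIVE (starts with L)
L → id id: starts with id

The grammar has direct left recursion on: L.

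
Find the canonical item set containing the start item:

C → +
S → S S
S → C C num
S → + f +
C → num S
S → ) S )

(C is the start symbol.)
First, augment the grammar with C' → C
I₀ = CLOSURE({ [C' → . C] }):
  [C' → . C] has the dot before C: add [C → . +], [C → . num S]
No further items can be added.

I₀ = { [C → . +], [C → . num S], [C' → . C] }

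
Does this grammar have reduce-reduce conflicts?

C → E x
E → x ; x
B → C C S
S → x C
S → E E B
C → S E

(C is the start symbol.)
No reduce-reduce conflicts

A reduce-reduce conflict occurs when an LR(0) state has two complete items [A → α .] and [B → β .] — both call for a reduction, and with no lookahead the parser cannot choose between them.

Augment with C' → C and build the canonical LR(0) collection (I0 = CLOSURE({[C' → . C]}), then GOTO on every symbol after a dot until no new states appear). It has 17 states:
  I0: { [C → . E x], [C → . S E], [C' → . C], [E → . x ; x], [S → . E E B], [S → . x C] }  — shift
  I1: { [C' → C .] }  — accept
  I2: { [C → E . x], [E → . x ; x], [S → E . E B] }  — shift
  I3: { [C → S . E], [E → . x ; x] }  — shift
  I4: { [C → . E x], [C → . S E], [E → . x ; x], [E → x . ; x], [S → . E E B], [S → . x C], [S → x . C] }  — shift
  I5: { [E → x ; . x] }  — shift
  I6: { [S → x C .] }  — reduce
  I7: { [E → x ; x .] }  — reduce
  I8: { [C → S E .] }  — reduce
  I9: { [E → x . ; x] }  — shift
  I10: { [B → . C C S], [C → . E x], [C → . S E], [E → . x ; x], [S → . E E B], [S → . x C], [S → E E . B] }  — shift
  I11: { [C → E x .], [E → x . ; x] }  — shift, reduce
  I12: { [S → E E B .] }  — reduce
  I13: { [B → C . C S], [C → . E x], [C → . S E], [E → . x ; x], [S → . E E B], [S → . x C] }  — shift
  I14: { [B → C C . S], [E → . x ; x], [S → . E E B], [S → . x C] }  — shift
  I15: { [E → . x ; x], [S → E . E B] }  — shift
  I16: { [B → C C S .] }  — reduce

No state contains more than one complete item.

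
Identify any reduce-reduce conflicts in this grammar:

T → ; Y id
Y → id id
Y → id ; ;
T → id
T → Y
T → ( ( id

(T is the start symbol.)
No reduce-reduce conflicts

Augment with T' → T and build the canonical LR(0) collection (I0 = CLOSURE({[T' → . T]}), then GOTO on every symbol after a dot until no new states appear). It has 14 states:
  I0: { [T → . ( ( id], [T → . ; Y id], [T → . Y], [T → . id], [T' → . T], [Y → . id ; ;], [Y → . id id] }  — shift
  I1: { [T → ( . ( id] }  — shift
  I2: { [T → ; . Y id], [Y → . id ; ;], [Y → . id id] }  — shift
  I3: { [T' → T .] }  — accept
  I4: { [T → Y .] }  — reduce
  I5: { [T → id .], [Y → id . ; ;], [Y → id . id] }  — shift, reduce
  I6: { [Y → id ; . ;] }  — shift
  I7: { [Y → id id .] }  — reduce
  I8: { [Y → id ; ; .] }  — reduce
  I9: { [T → ; Y . id] }  — shift
  I10: { [Y → id . ; ;], [Y → id . id] }  — shift
  I11: { [T → ; Y id .] }  — reduce
  I12: { [T → ( ( . id] }  — shift
  I13: { [T → ( ( id .] }  — reduce

No state contains more than one complete item.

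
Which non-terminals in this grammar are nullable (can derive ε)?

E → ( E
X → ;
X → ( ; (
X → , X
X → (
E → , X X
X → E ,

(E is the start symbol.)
None

A non-terminal is nullable if it can derive ε (the empty string): either it has an ε-production, or it has a production whose right-hand side consists entirely of nullable non-terminals.

There are no ε-productions, so no non-terminal can derive ε.
No non-terminals are nullable.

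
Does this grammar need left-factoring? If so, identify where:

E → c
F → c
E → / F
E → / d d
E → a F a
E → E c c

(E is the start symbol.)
Left-factoring is needed when two productions for the same non-terminal
share a common prefix on the right-hand side.

Productions for E:
  E → c
  E → / F
  E → / d d
  E → a F a
  E → E c c

Found common prefix '/' in productions for E

Answer: Yes, E has productions with common prefix '/'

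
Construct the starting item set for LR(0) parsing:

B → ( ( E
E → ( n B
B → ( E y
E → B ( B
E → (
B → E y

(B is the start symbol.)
First, augment the grammar with B' → B
I₀ = CLOSURE({ [B' → . B] }):
  [B' → . B] has the dot before B: add [B → . ( ( E], [B → . ( E y], [B → . E y]
  [B → . E y] has the dot before E: add [E → . ( n B], [E → . B ( B], [E → . (]
No further items can be added.

I₀ = { [B → . ( ( E], [B → . ( E y], [B → . E y], [B' → . B], [E → . ( n B], [E → . (], [E → . B ( B] }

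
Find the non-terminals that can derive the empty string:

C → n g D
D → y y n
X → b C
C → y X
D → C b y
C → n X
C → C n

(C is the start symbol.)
None

A non-terminal is nullable if it can derive ε (the empty string): either it has an ε-production, or it has a production whose right-hand side consists entirely of nullable non-terminals.

There are no ε-productions, so no non-terminal can derive ε.
No non-terminals are nullable.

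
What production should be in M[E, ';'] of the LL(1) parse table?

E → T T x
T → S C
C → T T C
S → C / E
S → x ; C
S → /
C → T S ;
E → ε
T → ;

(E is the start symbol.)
To find M[E, ';'], we find productions for E where ';' is in the predict set (PREDICT(N → α) = (FIRST(α) \ {ε}) ∪ (FOLLOW(N) if α ⇒* ε)).

Relevant sets:
  FIRST(T) = { '/', ';', 'x' }
  FOLLOW(E) = { $, '/', ';', 'x' }

E → T T x: PREDICT = { '/', ';', 'x' }
  ';' is in predict set, so this production goes in M[E, ';']
E → ε: PREDICT = { $, '/', ';', 'x' }
  ';' is in predict set, so this production goes in M[E, ';']

M[E, ';'] = E → T T x, E → ε  (a multiply-defined cell — the grammar is not LL(1))

Answer: E → T T x, E → ε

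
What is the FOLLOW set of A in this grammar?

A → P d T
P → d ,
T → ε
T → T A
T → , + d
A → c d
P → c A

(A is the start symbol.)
A is the start symbol, so $ ∈ FOLLOW(A).
In T → T A: A is at the end, add FOLLOW(T)
In P → c A: A is at the end, add FOLLOW(P)

The FOLLOW sets referred to above (computed the same way, to a fixed point):
  FOLLOW(T) = { $, 'c', 'd' }
  FOLLOW(P) = { 'd' }

Taking the union: FOLLOW(A) = { $, 'c', 'd' }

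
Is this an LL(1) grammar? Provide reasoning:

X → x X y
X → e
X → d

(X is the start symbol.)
A grammar is LL(1) if for each non-terminal N with multiple productions, the predict sets of those productions are pairwise disjoint, where PREDICT(N → α) = (FIRST(α) \ {ε}) ∪ (FOLLOW(N) if α ⇒* ε).

For X:
  PREDICT(X → x X y) = { 'x' }
  PREDICT(X → e) = { 'e' }
  PREDICT(X → d) = { 'd' }

All predict sets are disjoint. The grammar IS LL(1).

Answer: Yes, the grammar is LL(1).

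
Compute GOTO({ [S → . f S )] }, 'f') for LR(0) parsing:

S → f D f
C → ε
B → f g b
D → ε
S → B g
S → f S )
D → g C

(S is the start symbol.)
{ [B → . f g b], [S → . B g], [S → . f D f], [S → . f S )], [S → f . S )] }

GOTO(I, 'f') = CLOSURE({ [A → αX.β] : [A → α.Xβ] ∈ I, X = 'f' })

Items with dot before 'f', with the dot advanced:
  [S → . f S )] → [S → f . S )]
Closure of the advanced items:
  [S → f . S )] has the dot before S: add [S → . f D f], [S → . B g], [S → . f S )]
  [S → . B g] has the dot before B: add [B → . f g b]

GOTO = { [B → . f g b], [S → . B g], [S → . f D f], [S → . f S )], [S → f . S )] }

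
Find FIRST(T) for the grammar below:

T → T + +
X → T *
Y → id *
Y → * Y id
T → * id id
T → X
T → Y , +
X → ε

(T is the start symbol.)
FIRST sets of the other non-terminals involved (by the same procedure, iterated to a fixed point):
  FIRST(X) = { '*', '+', 'id', ε }
  FIRST(Y) = { '*', 'id' }

From T → T + +:
  - T is the symbol being defined: contributes nothing new
    T is nullable, so continue to the next symbol
  - '+' is a terminal: add '+' and stop
From T → * id id:
  - '*' is a terminal: add '*' and stop
From T → X:
  - X is a non-terminal: add FIRST(X) \ {ε} = { '*', '+', 'id' }
    X is nullable and nothing follows, so the whole right-hand side can vanish: ε ∈ FIRST(T)
From T → Y , +:
  - Y is a non-terminal: add FIRST(Y) \ {ε} = { '*', 'id' }
    Y is not nullable, so stop

Collecting: FIRST(T) = { '*', '+', 'id', ε }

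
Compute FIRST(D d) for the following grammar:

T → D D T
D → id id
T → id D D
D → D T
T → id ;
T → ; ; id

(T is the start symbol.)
FIRST sets of the non-terminals involved (from the grammar, by fixed-point iteration):
  FIRST(D) = { 'id' }

To compute FIRST(D d), process the symbols left to right:
Symbol D is a non-terminal. Add FIRST(D) \ {ε} = { 'id' }
D is not nullable (ε ∉ FIRST(D)), so stop here.
FIRST(D d) = { 'id' }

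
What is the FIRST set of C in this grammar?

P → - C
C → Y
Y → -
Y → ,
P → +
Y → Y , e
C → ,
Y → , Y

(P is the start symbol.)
{ ',', '-' }

FIRST sets of the other non-terminals involved (by the same procedure, iterated to a fixed point):
  FIRST(Y) = { ',', '-' }

From C → Y:
  - Y is a non-terminal: add FIRST(Y) \ {ε} = { ',', '-' }
    Y is not nullable, so stop
From C → ,:
  - ',' is a terminal: add ',' and stop

Collecting: FIRST(C) = { ',', '-' }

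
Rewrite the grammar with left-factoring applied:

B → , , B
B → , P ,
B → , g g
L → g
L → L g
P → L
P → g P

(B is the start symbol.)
Left-factoring transforms A → αβ₁ | αβ₂ into A → αA' and A' → β₁ | β₂
(α is the longest common prefix among the alternatives). Repeat until
no nonterminal has two alternatives with a common prefix.

Round 1: B has alternatives sharing prefix ','. Introduce B': B → , B'
  Add: B' → , B
  Add: B' → P ,
  Add: B' → g g

No remaining common prefixes — done.

Resulting grammar:
B → , B'
B' → , B
B' → P ,
B' → g g
L → g
L → L g
P → L
P → g P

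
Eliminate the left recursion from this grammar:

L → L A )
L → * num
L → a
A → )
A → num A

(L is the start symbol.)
L is directly left-recursive. The standard transformation for
  A → A α₁ | ... | A α_m | β₁ | ... | β_n
is
  A  → β₁ A' | ... | β_n A'
  A' → α₁ A' | ... | α_m A' | ε

L → * num becomes L → * num L'
L → a becomes L → a L'
L → L A ) becomes L' → A ) L'
Add L' → ε

Productions for other non-terminals are unchanged:
  A → )
  A → num A

Resulting grammar:
L → * num L'
L → a L'
L' → A ) L'
L' → ε
A → )
A → num A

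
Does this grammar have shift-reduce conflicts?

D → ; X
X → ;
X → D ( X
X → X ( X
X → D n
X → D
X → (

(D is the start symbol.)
Augment with D' → D and build the canonical LR(0) collection (I0 = CLOSURE({[D' → . D]}), then GOTO on every symbol after a dot until no new states appear). It has 12 states:
  I0: { [D → . ; X], [D' → . D] }  — shift
  I1: { [D → . ; X], [D → ; . X], [X → . (], [X → . ;], [X → . D ( X], [X → . D n], [X → . D], [X → . X ( X] }  — shift
  I2: { [D' → D .] }  — accept
  I3: { [X → ( .] }  — reduce
  I4: { [D → . ; X], [D → ; . X], [X → . (], [X → . ;], [X → . D ( X], [X → . D n], [X → . D], [X → . X ( X], [X → ; .] }  — shift, reduce
  I5: { [X → D . ( X], [X → D . n], [X → D .] }  — shift, reduce
  I6: { [D → ; X .], [X → X . ( X] }  — shift, reduce
  I7: { [D → . ; X], [X → . (], [X → . ;], [X → . D ( X], [X → . D n], [X → . D], [X → . X ( X], [X → X ( . X] }  — shift
  I8: { [X → X ( X .], [X → X . ( X] }  — shift, reduce
  I9: { [D → . ; X], [X → . (], [X → . ;], [X → . D ( X], [X → . D n], [X → . D], [X → . X ( X], [X → D ( . X] }  — shift
  I10: { [X → D n .] }  — reduce
  I11: { [X → D ( X .], [X → X . ( X] }  — shift, reduce

I4 contains reduce item [X → ; .] and shift items [D → . ; X], [X → . (], [X → . ;] — shift-reduce conflict.
I5 contains reduce item [X → D .] and shift items [X → D . ( X], [X → D . n] — shift-reduce conflict.
I6 contains reduce item [D → ; X .] and shift item [X → X . ( X] — shift-reduce conflict.
I8 contains reduce item [X → X ( X .] and shift item [X → X . ( X] — shift-reduce conflict.
I11 contains reduce item [X → D ( X .] and shift item [X → X . ( X] — shift-reduce conflict.

Answer: Yes — I4: [X → ; .] vs [D → . ; X]; I5: [X → D .] vs [X → D . ( X]; I6: [D → ; X .] vs [X → X . ( X]; I8: [X → X ( X .] vs [X → X . ( X]; I11: [X → D ( X .] vs [X → X . ( X]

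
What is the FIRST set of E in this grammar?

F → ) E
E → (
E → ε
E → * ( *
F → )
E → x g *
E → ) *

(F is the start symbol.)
{ '(', ')', '*', 'x', ε }

To compute FIRST(E), examine every production with E on the left-hand side, reading each right-hand side left to right until a non-nullable symbol is reached.

From E → (:
  - '(' is a terminal: add '(' and stop
From E → ε:
  - ε-production, so ε ∈ FIRST(E)
From E → * ( *:
  - '*' is a terminal: add '*' and stop
From E → x g *:
  - x is a terminal: add 'x' and stop
From E → ) *:
  - ')' is a terminal: add ')' and stop

Collecting: FIRST(E) = { '(', ')', '*', 'x', ε }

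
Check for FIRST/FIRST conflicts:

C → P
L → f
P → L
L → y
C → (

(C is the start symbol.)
FIRST sets of the non-terminals at (or reachable through a nullable prefix from) the front of some alternative:
  FIRST(P) = { 'f', 'y' }

Productions for C:
  C → P: FIRST = { 'f', 'y' }
  C → (: FIRST = { '(' }
Productions for L:
  L → f: FIRST = { 'f' }
  L → y: FIRST = { 'y' }
P has only one production, so no FIRST/FIRST conflict is possible there.

All alternatives of each non-terminal have pairwise disjoint FIRST sets.

Answer: No FIRST/FIRST conflicts.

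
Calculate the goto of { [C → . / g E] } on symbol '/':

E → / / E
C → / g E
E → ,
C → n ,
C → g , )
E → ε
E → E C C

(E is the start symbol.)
{ [C → / . g E] }

GOTO(I, '/') = CLOSURE({ [A → αX.β] : [A → α.Xβ] ∈ I, X = '/' })

Items with dot before '/', with the dot advanced:
  [C → . / g E] → [C → / . g E]
Closure adds nothing (no advanced item has the dot before a non-terminal).

GOTO = { [C → / . g E] }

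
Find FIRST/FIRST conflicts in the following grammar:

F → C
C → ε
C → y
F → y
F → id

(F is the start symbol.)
FIRST sets of the non-terminals at (or reachable through a nullable prefix from) the front of some alternative:
  FIRST(C) = { 'y', ε }

Productions for F:
  F → C: FIRST = { 'y', ε }
  F → y: FIRST = { 'y' }
  F → id: FIRST = { 'id' }
Productions for C:
  C → ε: FIRST = { ε }
  C → y: FIRST = { 'y' }

Conflict for F: F → C and F → y
  Overlap: { 'y' }

Answer: Yes. F → C / F → y on { 'y' }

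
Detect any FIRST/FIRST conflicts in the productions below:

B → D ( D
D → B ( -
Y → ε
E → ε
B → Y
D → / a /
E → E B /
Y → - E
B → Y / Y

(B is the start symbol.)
Yes. B → D '(' D / B → Y on { '-' }; B → D '(' D / B → Y '/' Y on { '-', '/' }; B → Y / B → Y '/' Y on { '-' }; D → B '(' '-' / D → '/' a '/' on { '/' }

A FIRST/FIRST conflict occurs when two productions N → α and N → β for the same non-terminal have FIRST(α) ∩ FIRST(β) ≠ ∅ (with ε ∈ FIRST of a nullable right-hand side, so two nullable alternatives also conflict).

FIRST sets of the non-terminals at (or reachable through a nullable prefix from) the front of some alternative:
  FIRST(D) = { '(', '-', '/' }
  FIRST(Y) = { '-', ε }
  FIRST(B) = { '(', '-', '/', ε }
  FIRST(E) = { '(', '-', '/', ε }

Productions for B:
  B → D ( D: FIRST = { '(', '-', '/' }
  B → Y: FIRST = { '-', ε }
  B → Y / Y: FIRST = { '-', '/' }
Productions for D:
  D → B ( -: FIRST = { '(', '-', '/' }
  D → / a /: FIRST = { '/' }
Productions for Y:
  Y → ε: FIRST = { ε }
  Y → - E: FIRST = { '-' }
Productions for E:
  E → ε: FIRST = { ε }
  E → E B /: FIRST = { '(', '-', '/' }

Conflict for B: B → D ( D and B → Y
  Overlap: { '-' }
Conflict for B: B → D ( D and B → Y / Y
  Overlap: { '-', '/' }
Conflict for B: B → Y and B → Y / Y
  Overlap: { '-' }
Conflict for D: D → B ( - and D → / a /
  Overlap: { '/' }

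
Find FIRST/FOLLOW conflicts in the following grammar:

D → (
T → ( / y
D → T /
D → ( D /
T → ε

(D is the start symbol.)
A FIRST/FOLLOW conflict occurs when a non-terminal N has a nullable alternative N → β (β ⇒* ε) and another alternative N → α with FIRST(α) ∩ FOLLOW(N) ≠ ∅: on such a lookahead the parser cannot decide between expanding α and letting N vanish via β.

Nullable non-terminals: T.

T: nullable alternative(s) T → ε; FOLLOW(T) = { '/' }
  T → ( / y: FIRST \ {ε} = { '(' } — disjoint from FOLLOW(T)
  T → ε: FIRST \ {ε} = { } — this is the only nullable alternative, skip

D has no nullable alternative, so no FIRST/FOLLOW check is needed there.

No FIRST/FOLLOW conflicts found.

Answer: No FIRST/FOLLOW conflicts.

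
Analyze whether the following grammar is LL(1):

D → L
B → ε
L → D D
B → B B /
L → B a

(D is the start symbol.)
A grammar is LL(1) if for each non-terminal N with multiple productions, the predict sets of those productions are pairwise disjoint, where PREDICT(N → α) = (FIRST(α) \ {ε}) ∪ (FOLLOW(N) if α ⇒* ε).

Relevant sets:
  FIRST(B) = { '/', ε }
  FIRST(D) = { '/', 'a' }
  FOLLOW(B) = { '/', 'a' }

For B:
  PREDICT(B → ε) = { '/', 'a' }
  PREDICT(B → B B '/') = { '/' }
For L:
  PREDICT(L → D D) = { '/', 'a' }
  PREDICT(L → B a) = { '/', 'a' }
D has a single production, so nothing to check there.

Conflict found: Predict set conflict for B: { '/' }
The grammar is NOT LL(1).

Answer: No. Predict set conflict for B: { '/' }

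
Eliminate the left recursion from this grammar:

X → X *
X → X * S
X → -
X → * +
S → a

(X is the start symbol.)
X → - X'
X → * + X'
X' → * X'
X' → * S X'
X' → ε
S → a

X is directly left-recursive. The standard transformation for
  A → A α₁ | ... | A α_m | β₁ | ... | β_n
is
  A  → β₁ A' | ... | β_n A'
  A' → α₁ A' | ... | α_m A' | ε

X → - becomes X → - X'
X → * + becomes X → * + X'
X → X * becomes X' → * X'
X → X * S becomes X' → * S X'
Add X' → ε

Productions for other non-terminals are unchanged:
  S → a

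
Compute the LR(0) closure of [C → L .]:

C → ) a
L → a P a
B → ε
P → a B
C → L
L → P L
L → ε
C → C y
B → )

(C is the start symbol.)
{ [C → L .] }

Start with: [C → L .]
The dot is at the end, so nothing is added.

CLOSURE = { [C → L .] }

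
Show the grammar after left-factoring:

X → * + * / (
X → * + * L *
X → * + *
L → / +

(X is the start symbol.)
Left-factoring transforms A → αβ₁ | αβ₂ into A → αA' and A' → β₁ | β₂
(α is the longest common prefix among the alternatives). Repeat until
no nonterminal has two alternatives with a common prefix.

Round 1: X has alternatives sharing prefix '* + *'. Introduce X': X → * + * X'
  Add: X' → / (
  Add: X' → L *
  Add: X' → ε

No remaining common prefixes — done.

Resulting grammar:
X → * + * X'
X' → / (
X' → L *
X' → ε
L → / +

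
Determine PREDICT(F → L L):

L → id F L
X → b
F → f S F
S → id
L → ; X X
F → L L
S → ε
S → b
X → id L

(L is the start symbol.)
PREDICT(F → L L) = (FIRST(RHS) \ {ε}) ∪ (FOLLOW(F) if ε ∈ FIRST(RHS), i.e. RHS ⇒* ε)
FIRST(L) = { ';', 'id' }
FIRST(L L) = { ';', 'id' }
ε ∉ FIRST(L L), so FOLLOW(F) is not added.
PREDICT(F → L L) = { ';', 'id' }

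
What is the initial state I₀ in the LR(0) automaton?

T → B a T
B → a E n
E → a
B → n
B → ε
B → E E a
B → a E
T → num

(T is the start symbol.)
{ [B → . E E a], [B → . a E n], [B → . a E], [B → . n], [B → .], [E → . a], [T → . B a T], [T → . num], [T' → . T] }

First, augment the grammar with T' → T
I₀ = CLOSURE({ [T' → . T] }):
  [T' → . T] has the dot before T: add [T → . B a T], [T → . num]
  [T → . B a T] has the dot before B: add [B → . a E n], [B → . n], [B → .], [B → . E E a], [B → . a E]
  [B → . E E a] has the dot before E: add [E → . a]
No further items can be added.

I₀ = { [B → . E E a], [B → . a E n], [B → . a E], [B → . n], [B → .], [E → . a], [T → . B a T], [T → . num], [T' → . T] }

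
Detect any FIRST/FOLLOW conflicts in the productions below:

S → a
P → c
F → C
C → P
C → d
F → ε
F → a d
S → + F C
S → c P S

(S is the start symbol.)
Yes. F → C with FOLLOW(F) on { 'c', 'd' }

A FIRST/FOLLOW conflict occurs when a non-terminal N has a nullable alternative N → β (β ⇒* ε) and another alternative N → α with FIRST(α) ∩ FOLLOW(N) ≠ ∅: on such a lookahead the parser cannot decide between expanding α and letting N vanish via β.

Nullable non-terminals: F.
FIRST sets used below: FIRST(C) = { 'c', 'd' }

F: nullable alternative(s) F → ε; FOLLOW(F) = { 'c', 'd' }
  F → C: FIRST \ {ε} = { 'c', 'd' } — overlaps FOLLOW(F) on { 'c', 'd' }: CONFLICT
  F → ε: FIRST \ {ε} = { } — this is the only nullable alternative, skip
  F → a d: FIRST \ {ε} = { 'a' } — disjoint from FOLLOW(F)

C, P, S have no nullable alternative, so no FIRST/FOLLOW check is needed there.

So the grammar has 1 FIRST/FOLLOW conflict (marked CONFLICT above).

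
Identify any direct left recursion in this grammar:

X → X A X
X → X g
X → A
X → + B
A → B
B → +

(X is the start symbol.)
Yes, X is left-recursive

Direct left recursion occurs when N → N α for some non-terminal N (the right-hand side begins with the left-hand side itself).

X → X A X: LEFT RECURSIVE (starts with X)
X → X g: LEFT RECURSIVE (starts with X)
X → A: starts with A
X → + B: starts with '+'
A → B: starts with B
B → +: starts with '+'

The grammar has direct left recursion on: X.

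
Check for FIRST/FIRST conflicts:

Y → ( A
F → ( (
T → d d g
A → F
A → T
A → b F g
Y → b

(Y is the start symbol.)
No FIRST/FIRST conflicts.

A FIRST/FIRST conflict occurs when two productions N → α and N → β for the same non-terminal have FIRST(α) ∩ FIRST(β) ≠ ∅ (with ε ∈ FIRST of a nullable right-hand side, so two nullable alternatives also conflict).

FIRST sets of the non-terminals at (or reachable through a nullable prefix from) the front of some alternative:
  FIRST(F) = { '(' }
  FIRST(T) = { 'd' }

Productions for Y:
  Y → ( A: FIRST = { '(' }
  Y → b: FIRST = { 'b' }
Productions for A:
  A → F: FIRST = { '(' }
  A → T: FIRST = { 'd' }
  A → b F g: FIRST = { 'b' }
F, T have only one production, so no FIRST/FIRST conflict is possible there.

All alternatives of each non-terminal have pairwise disjoint FIRST sets.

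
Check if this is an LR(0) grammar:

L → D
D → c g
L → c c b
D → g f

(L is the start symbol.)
Yes, the grammar is LR(0)

Augment with L' → L and build the canonical LR(0) collection (I0 = CLOSURE({[L' → . L]}), then GOTO on every symbol after a dot until no new states appear). It has 9 states:
  I0: { [D → . c g], [D → . g f], [L → . D], [L → . c c b], [L' → . L] }  — shift
  I1: { [L → D .] }  — reduce
  I2: { [L' → L .] }  — accept
  I3: { [D → c . g], [L → c . c b] }  — shift
  I4: { [D → g . f] }  — shift
  I5: { [D → g f .] }  — reduce
  I6: { [L → c c . b] }  — shift
  I7: { [D → c g .] }  — reduce
  I8: { [L → c c b .] }  — reduce

Every state is either a pure shift/goto state or contains exactly one complete item and nothing to shift — no conflicts. The grammar is LR(0).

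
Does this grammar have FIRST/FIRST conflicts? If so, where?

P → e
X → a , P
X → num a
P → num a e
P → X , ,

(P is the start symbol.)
Yes. P → num a e / P → X ',' ',' on { 'num' }

A FIRST/FIRST conflict occurs when two productions N → α and N → β for the same non-terminal have FIRST(α) ∩ FIRST(β) ≠ ∅ (with ε ∈ FIRST of a nullable right-hand side, so two nullable alternatives also conflict).

FIRST sets of the non-terminals at (or reachable through a nullable prefix from) the front of some alternative:
  FIRST(X) = { 'a', 'num' }

Productions for P:
  P → e: FIRST = { 'e' }
  P → num a e: FIRST = { 'num' }
  P → X , ,: FIRST = { 'a', 'num' }
Productions for X:
  X → a , P: FIRST = { 'a' }
  X → num a: FIRST = { 'num' }

Conflict for P: P → num a e and P → X , ,
  Overlap: { 'num' }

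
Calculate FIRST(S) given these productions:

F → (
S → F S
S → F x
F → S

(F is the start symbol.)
{ '(' }

To compute FIRST(S), examine every production with S on the left-hand side, reading each right-hand side left to right until a non-nullable symbol is reached.

FIRST sets of the other non-terminals involved (by the same procedure, iterated to a fixed point):
  FIRST(F) = { '(' }

From S → F S:
  - F is a non-terminal: add FIRST(F) \ {ε} = { '(' }
    F is not nullable, so stop
From S → F x:
  - F is a non-terminal: add FIRST(F) \ {ε} = { '(' }
    F is not nullable, so stop

Collecting: FIRST(S) = { '(' }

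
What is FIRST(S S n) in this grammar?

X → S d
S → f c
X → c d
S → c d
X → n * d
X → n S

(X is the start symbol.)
FIRST sets of the non-terminals involved (from the grammar, by fixed-point iteration):
  FIRST(S) = { 'c', 'f' }

To compute FIRST(S S n), process the symbols left to right:
Symbol S is a non-terminal. Add FIRST(S) \ {ε} = { 'c', 'f' }
S is not nullable (ε ∉ FIRST(S)), so stop here.
FIRST(S S n) = { 'c', 'f' }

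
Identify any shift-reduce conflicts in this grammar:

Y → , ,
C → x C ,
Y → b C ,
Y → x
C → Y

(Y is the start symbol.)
Yes — I7: [Y → x .] vs [C → . x C ,]

A shift-reduce conflict occurs when an LR(0) state has both:
  - a complete (reduce) item [A → α .] (dot at the end), and
  - a shift item [B → β . c γ] (dot before a terminal).

Augment with Y' → Y and build the canonical LR(0) collection (I0 = CLOSURE({[Y' → . Y]}), then GOTO on every symbol after a dot until no new states appear). It has 12 states:
  I0: { [Y → . , ,], [Y → . b C ,], [Y → . x], [Y' → . Y] }  — shift
  I1: { [Y → , . ,] }  — shift
  I2: { [Y' → Y .] }  — accept
  I3: { [C → . Y], [C → . x C ,], [Y → . , ,], [Y → . b C ,], [Y → . x], [Y → b . C ,] }  — shift
  I4: { [Y → x .] }  — reduce
  I5: { [Y → b C . ,] }  — shift
  I6: { [C → Y .] }  — reduce
  I7: { [C → . Y], [C → . x C ,], [C → x . C ,], [Y → . , ,], [Y → . b C ,], [Y → . x], [Y → x .] }  — shift, reduce
  I8: { [C → x C . ,] }  — shift
  I9: { [C → x C , .] }  — reduce
  I10: { [Y → b C , .] }  — reduce
  I11: { [Y → , , .] }  — reduce

I7 contains reduce item [Y → x .] and shift items [C → . x C ,], [Y → . , ,], [Y → . b C ,], [Y → . x] — shift-reduce conflict.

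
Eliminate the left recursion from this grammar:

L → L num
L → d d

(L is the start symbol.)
L → d d L'
L' → num L'
L' → ε

L is directly left-recursive. The standard transformation for
  A → A α₁ | ... | A α_m | β₁ | ... | β_n
is
  A  → β₁ A' | ... | β_n A'
  A' → α₁ A' | ... | α_m A' | ε

L → d d becomes L → d d L'
L → L num becomes L' → num L'
Add L' → ε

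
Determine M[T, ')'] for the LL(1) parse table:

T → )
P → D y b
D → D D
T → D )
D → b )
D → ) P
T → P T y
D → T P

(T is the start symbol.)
To find M[T, ')'], we find productions for T where ')' is in the predict set (PREDICT(N → α) = (FIRST(α) \ {ε}) ∪ (FOLLOW(N) if α ⇒* ε)).

Relevant sets:
  FIRST(D) = { ')', 'b' }
  FIRST(P) = { ')', 'b' }

T → ): PREDICT = { ')' }
  ')' is in predict set, so this production goes in M[T, ')']
T → D ): PREDICT = { ')', 'b' }
  ')' is in predict set, so this production goes in M[T, ')']
T → P T y: PREDICT = { ')', 'b' }
  ')' is in predict set, so this production goes in M[T, ')']

M[T, ')'] = T → ), T → D ), T → P T y  (a multiply-defined cell — the grammar is not LL(1))

Answer: T → ), T → D ), T → P T y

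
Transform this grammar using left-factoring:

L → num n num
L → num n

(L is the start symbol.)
Left-factoring transforms A → αβ₁ | αβ₂ into A → αA' and A' → β₁ | β₂
(α is the longest common prefix among the alternatives). Repeat until
no nonterminal has two alternatives with a common prefix.

Round 1: L has alternatives sharing prefix 'num n'. Introduce L': L → num n L'
  Add: L' → num
  Add: L' → ε

No remaining common prefixes — done.

Resulting grammar:
L → num n L'
L' → num
L' → ε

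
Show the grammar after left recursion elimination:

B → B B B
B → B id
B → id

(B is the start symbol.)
B → id B'
B' → B B B'
B' → id B'
B' → ε

B is directly left-recursive. The standard transformation for
  A → A α₁ | ... | A α_m | β₁ | ... | β_n
is
  A  → β₁ A' | ... | β_n A'
  A' → α₁ A' | ... | α_m A' | ε

B → id becomes B → id B'
B → B B B becomes B' → B B B'
B → B id becomes B' → id B'
Add B' → ε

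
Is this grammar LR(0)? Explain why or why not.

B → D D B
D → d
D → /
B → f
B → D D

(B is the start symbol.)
A grammar is LR(0) if no state in the canonical LR(0) collection has:
  - both a shift item (dot before a terminal) and a complete item (shift-reduce conflict), or
  - two or more complete items (reduce-reduce conflict; the accept item [B' → B .] counts as a complete item here).

Augment with B' → B and build the canonical LR(0) collection (I0 = CLOSURE({[B' → . B]}), then GOTO on every symbol after a dot until no new states appear). It has 8 states:
  I0: { [B → . D D B], [B → . D D], [B → . f], [B' → . B], [D → . /], [D → . d] }  — shift
  I1: { [D → / .] }  — reduce
  I2: { [B' → B .] }  — accept
  I3: { [B → D . D B], [B → D . D], [D → . /], [D → . d] }  — shift
  I4: { [D → d .] }  — reduce
  I5: { [B → f .] }  — reduce
  I6: { [B → . D D B], [B → . D D], [B → . f], [B → D D . B], [B → D D .], [D → . /], [D → . d] }  — shift, reduce
  I7: { [B → D D B .] }  — reduce

Conflict in state I6:
  Shift-reduce conflict between [B → D D .] and [B → . f]
So the grammar is NOT LR(0).

Answer: No. Shift-reduce conflict between [B → D D .] and [B → . f]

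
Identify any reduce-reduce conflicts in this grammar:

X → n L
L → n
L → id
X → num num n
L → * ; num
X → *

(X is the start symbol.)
No reduce-reduce conflicts

A reduce-reduce conflict occurs when an LR(0) state has two complete items [A → α .] and [B → β .] — both call for a reduction, and with no lookahead the parser cannot choose between them.

Augment with X' → X and build the canonical LR(0) collection (I0 = CLOSURE({[X' → . X]}), then GOTO on every symbol after a dot until no new states appear). It has 13 states:
  I0: { [X → . *], [X → . n L], [X → . num num n], [X' → . X] }  — shift
  I1: { [X → * .] }  — reduce
  I2: { [X' → X .] }  — accept
  I3: { [L → . * ; num], [L → . id], [L → . n], [X → n . L] }  — shift
  I4: { [X → num . num n] }  — shift
  I5: { [X → num num . n] }  — shift
  I6: { [X → num num n .] }  — reduce
  I7: { [L → * . ; num] }  — shift
  I8: { [X → n L .] }  — reduce
  I9: { [L → id .] }  — reduce
  I10: { [L → n .] }  — reduce
  I11: { [L → * ; . num] }  — shift
  I12: { [L → * ; num .] }  — reduce

No state contains more than one complete item.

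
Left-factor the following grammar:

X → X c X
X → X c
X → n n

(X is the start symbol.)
Left-factoring transforms A → αβ₁ | αβ₂ into A → αA' and A' → β₁ | β₂
(α is the longest common prefix among the alternatives). Repeat until
no nonterminal has two alternatives with a common prefix.

Round 1: X has alternatives sharing prefix 'X c'. Introduce X': X → X c X'
  Add: X' → X
  Add: X' → ε

No remaining common prefixes — done.

Resulting grammar:
X → X c X'
X' → X
X' → ε
X → n n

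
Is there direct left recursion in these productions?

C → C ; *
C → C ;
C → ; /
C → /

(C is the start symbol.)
Direct left recursion occurs when N → N α for some non-terminal N (the right-hand side begins with the left-hand side itself).

C → C ; *: LEFT RECURSIVE (starts with C)
C → C ;: LEFT RECURSIVE (starts with C)
C → ; /: starts with ';'
C → /: starts with '/'

The grammar has direct left recursion on: C.

Answer: Yes, C is left-recursive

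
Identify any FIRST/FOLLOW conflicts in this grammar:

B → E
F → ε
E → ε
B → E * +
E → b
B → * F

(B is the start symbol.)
No FIRST/FOLLOW conflicts.

A FIRST/FOLLOW conflict occurs when a non-terminal N has a nullable alternative N → β (β ⇒* ε) and another alternative N → α with FIRST(α) ∩ FOLLOW(N) ≠ ∅: on such a lookahead the parser cannot decide between expanding α and letting N vanish via β.

Nullable non-terminals: B, E, F.
FIRST sets used below: FIRST(E) = { 'b', ε }

B: nullable alternative(s) B → E; FOLLOW(B) = { $ }
  B → E: FIRST \ {ε} = { 'b' } — this is the only nullable alternative, skip
  B → E * +: FIRST \ {ε} = { '*', 'b' } — disjoint from FOLLOW(B)
  B → * F: FIRST \ {ε} = { '*' } — disjoint from FOLLOW(B)

E: nullable alternative(s) E → ε; FOLLOW(E) = { $, '*' }
  E → ε: FIRST \ {ε} = { } — this is the only nullable alternative, skip
  E → b: FIRST \ {ε} = { 'b' } — disjoint from FOLLOW(E)
F has a nullable alternative but only one production, so nothing to check.

No FIRST/FOLLOW conflicts found.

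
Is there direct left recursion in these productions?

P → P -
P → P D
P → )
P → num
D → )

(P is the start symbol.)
Yes, P is left-recursive

Direct left recursion occurs when N → N α for some non-terminal N (the right-hand side begins with the left-hand side itself).

P → P -: LEFT RECURSIVE (starts with P)
P → P D: LEFT RECURSIVE (starts with P)
P → ): starts with ')'
P → num: starts with num
D → ): starts with ')'

The grammar has direct left recursion on: P.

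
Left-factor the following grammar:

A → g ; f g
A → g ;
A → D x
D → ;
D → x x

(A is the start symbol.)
A → g ; A'
A' → f g
A' → ε
A → D x
D → ;
D → x x

Left-factoring transforms A → αβ₁ | αβ₂ into A → αA' and A' → β₁ | β₂
(α is the longest common prefix among the alternatives). Repeat until
no nonterminal has two alternatives with a common prefix.

Round 1: A has alternatives sharing prefix 'g ;'. Introduce A': A → g ; A'
  Add: A' → f g
  Add: A' → ε

No remaining common prefixes — done.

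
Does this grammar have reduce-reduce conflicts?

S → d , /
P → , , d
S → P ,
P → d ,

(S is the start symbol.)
A reduce-reduce conflict occurs when an LR(0) state has two complete items [A → α .] and [B → β .] — both call for a reduction, and with no lookahead the parser cannot choose between them.

Augment with S' → S and build the canonical LR(0) collection (I0 = CLOSURE({[S' → . S]}), then GOTO on every symbol after a dot until no new states appear). It has 10 states:
  I0: { [P → . , , d], [P → . d ,], [S → . P ,], [S → . d , /], [S' → . S] }  — shift
  I1: { [P → , . , d] }  — shift
  I2: { [S → P . ,] }  — shift
  I3: { [S' → S .] }  — accept
  I4: { [P → d . ,], [S → d . , /] }  — shift
  I5: { [P → d , .], [S → d , . /] }  — shift, reduce
  I6: { [S → d , / .] }  — reduce
  I7: { [S → P , .] }  — reduce
  I8: { [P → , , . d] }  — shift
  I9: { [P → , , d .] }  — reduce

No state contains more than one complete item.

Answer: No reduce-reduce conflicts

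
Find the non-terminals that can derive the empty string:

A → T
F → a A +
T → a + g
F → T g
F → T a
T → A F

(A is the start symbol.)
None

A non-terminal is nullable if it can derive ε (the empty string): either it has an ε-production, or it has a production whose right-hand side consists entirely of nullable non-terminals.

There are no ε-productions, so no non-terminal can derive ε.
No non-terminals are nullable.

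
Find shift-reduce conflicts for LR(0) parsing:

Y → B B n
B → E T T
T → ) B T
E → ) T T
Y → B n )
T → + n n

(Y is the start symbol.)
No shift-reduce conflicts

Augment with Y' → Y and build the canonical LR(0) collection (I0 = CLOSURE({[Y' → . Y]}), then GOTO on every symbol after a dot until no new states appear). It has 19 states:
  I0: { [B → . E T T], [E → . ) T T], [Y → . B B n], [Y → . B n )], [Y' → . Y] }  — shift
  I1: { [E → ) . T T], [T → . ) B T], [T → . + n n] }  — shift
  I2: { [B → . E T T], [E → . ) T T], [Y → B . B n], [Y → B . n )] }  — shift
  I3: { [B → E . T T], [T → . ) B T], [T → . + n n] }  — shift
  I4: { [Y' → Y .] }  — accept
  I5: { [B → . E T T], [E → . ) T T], [T → ) . B T] }  — shift
  I6: { [T → + . n n] }  — shift
  I7: { [B → E T . T], [T → . ) B T], [T → . + n n] }  — shift
  I8: { [B → E T T .] }  — reduce
  I9: { [T → + n . n] }  — shift
  I10: { [T → + n n .] }  — reduce
  I11: { [T → ) B . T], [T → . ) B T], [T → . + n n] }  — shift
  I12: { [T → ) B T .] }  — reduce
  I13: { [Y → B B . n] }  — shift
  I14: { [Y → B n . )] }  — shift
  I15: { [Y → B n ) .] }  — reduce
  I16: { [Y → B B n .] }  — reduce
  I17: { [E → ) T . T], [T → . ) B T], [T → . + n n] }  — shift
  I18: { [E → ) T T .] }  — reduce

No state contains both a complete item and a shift item.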